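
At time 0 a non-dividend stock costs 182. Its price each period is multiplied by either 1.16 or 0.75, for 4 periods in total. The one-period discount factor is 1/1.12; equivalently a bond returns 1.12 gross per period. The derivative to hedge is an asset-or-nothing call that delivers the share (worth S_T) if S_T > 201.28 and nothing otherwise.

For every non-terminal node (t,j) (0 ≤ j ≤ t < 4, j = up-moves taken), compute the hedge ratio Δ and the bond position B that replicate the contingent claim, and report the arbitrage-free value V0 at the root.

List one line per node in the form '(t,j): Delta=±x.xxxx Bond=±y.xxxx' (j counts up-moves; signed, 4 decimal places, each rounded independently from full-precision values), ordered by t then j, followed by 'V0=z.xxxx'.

Risk-neutral probability p* = (R−d)/(u−d) = (1.12−0.75)/(1.16−0.75) = 0.9024.
Terminal payoffs: V(4,0)=0.0000, V(4,1)=0.0000, V(4,2)=0.0000, V(4,3)=213.0623, V(4,4)=329.5364
  t=3,j=0: stock 76.7812 → up 89.0662 (V=0.0000), down 57.5859 (V=0.0000). Price 0.0000; hedge Δ=0.0000, bond B=0.0000.
  t=3,j=1: stock 118.7550 → up 137.7558 (V=0.0000), down 89.0662 (V=0.0000). Price 0.0000; hedge Δ=0.0000, bond B=0.0000.
  t=3,j=2: stock 183.6744 → up 213.0623 (V=213.0623), down 137.7558 (V=0.0000). Price 171.6748; hedge Δ=2.8293, bond B=-347.9894.
  t=3,j=3: stock 284.0831 → up 329.5364 (V=329.5364), down 213.0623 (V=213.0623). Price 284.0831; hedge Δ=1.0000, bond B=0.0000.
  t=2,j=0: stock 102.3750 → up 118.7550 (V=0.0000), down 76.7812 (V=0.0000). Price 0.0000; hedge Δ=0.0000, bond B=0.0000.
  t=2,j=1: stock 158.3400 → up 183.6744 (V=171.6748), down 118.7550 (V=0.0000). Price 138.3268; hedge Δ=2.6444, bond B=-280.3921.
  t=2,j=2: stock 244.8992 → up 284.0831 (V=284.0831), down 183.6744 (V=171.6748). Price 243.8539; hedge Δ=1.1195, bond B=-30.3127.
  t=1,j=0: stock 136.5000 → up 158.3400 (V=138.3268), down 102.3750 (V=0.0000). Price 111.4567; hedge Δ=2.4717, bond B=-225.9257.
  t=1,j=1: stock 211.1200 → up 244.8992 (V=243.8539), down 158.3400 (V=138.3268). Price 208.5345; hedge Δ=1.2191, bond B=-48.8488.
  t=0,j=0: stock 182.0000 → up 211.1200 (V=208.5345), down 136.5000 (V=111.4567). Price 177.7352; hedge Δ=1.3010, bond B=-59.0398.
Check: Δ(0,0)·S0 + B(0,0) = 177.7352 = V0.

(0,0): Delta=1.3010 Bond=-59.0398
(1,0): Delta=2.4717 Bond=-225.9257
(1,1): Delta=1.2191 Bond=-48.8488
(2,0): Delta=0.0000 Bond=0.0000
(2,1): Delta=2.6444 Bond=-280.3921
(2,2): Delta=1.1195 Bond=-30.3127
(3,0): Delta=0.0000 Bond=0.0000
(3,1): Delta=0.0000 Bond=0.0000
(3,2): Delta=2.8293 Bond=-347.9894
(3,3): Delta=1.0000 Bond=0.0000
V0=177.7352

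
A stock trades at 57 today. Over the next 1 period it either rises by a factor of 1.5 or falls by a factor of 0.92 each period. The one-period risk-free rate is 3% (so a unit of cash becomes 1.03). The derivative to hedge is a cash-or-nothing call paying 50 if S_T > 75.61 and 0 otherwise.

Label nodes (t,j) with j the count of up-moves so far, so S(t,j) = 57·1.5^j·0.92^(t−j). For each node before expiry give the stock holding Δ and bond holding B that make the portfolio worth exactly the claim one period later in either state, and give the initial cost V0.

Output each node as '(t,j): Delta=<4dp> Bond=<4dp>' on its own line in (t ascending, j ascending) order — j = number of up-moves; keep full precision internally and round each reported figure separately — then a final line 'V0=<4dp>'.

(0,0): Delta=1.5124 Bond=-77.0003
V0=9.2066

Risk-neutral probability p* = (R−d)/(u−d) = (1.03−0.92)/(1.5−0.92) = 0.1897.
Terminal values V(1,·): V(1,0)=0.0000, V(1,1)=50.0000
Node (0,0) S=57.0000: V=(p*·50.0000+(1−p*)·0.0000)/1.03=9.2066; Δ=(50.0000−0.0000)/(85.5000−52.4400)=1.5124; B=V−Δ·S=-77.0003
Check: Δ(0,0)·S0 + B(0,0) = 9.2066 = V0.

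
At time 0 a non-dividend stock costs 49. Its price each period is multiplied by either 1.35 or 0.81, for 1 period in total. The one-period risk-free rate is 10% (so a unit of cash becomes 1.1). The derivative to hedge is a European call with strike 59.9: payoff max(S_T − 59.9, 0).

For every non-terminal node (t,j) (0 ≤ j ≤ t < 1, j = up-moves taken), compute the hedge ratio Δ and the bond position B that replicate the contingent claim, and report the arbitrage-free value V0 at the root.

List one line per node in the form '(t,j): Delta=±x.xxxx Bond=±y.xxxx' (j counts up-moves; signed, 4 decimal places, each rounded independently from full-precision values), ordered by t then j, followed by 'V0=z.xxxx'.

(0,0): Delta=0.2362 Bond=-8.5227
V0=3.0513

The replicating-portfolio and risk-neutral prices coincide; use p* = (1.1−0.81)/(1.35−0.81) = 0.5370 for the latter.
Terminal payoffs: V(1,0)=0.0000, V(1,1)=6.2500
  t=0,j=0: stock 49.0000 → up 66.1500 (V=6.2500), down 39.6900 (V=0.0000). Price 3.0513; hedge Δ=0.2362, bond B=-8.5227.
Root portfolio cost Δ·49+B reproduces V0=3.0513.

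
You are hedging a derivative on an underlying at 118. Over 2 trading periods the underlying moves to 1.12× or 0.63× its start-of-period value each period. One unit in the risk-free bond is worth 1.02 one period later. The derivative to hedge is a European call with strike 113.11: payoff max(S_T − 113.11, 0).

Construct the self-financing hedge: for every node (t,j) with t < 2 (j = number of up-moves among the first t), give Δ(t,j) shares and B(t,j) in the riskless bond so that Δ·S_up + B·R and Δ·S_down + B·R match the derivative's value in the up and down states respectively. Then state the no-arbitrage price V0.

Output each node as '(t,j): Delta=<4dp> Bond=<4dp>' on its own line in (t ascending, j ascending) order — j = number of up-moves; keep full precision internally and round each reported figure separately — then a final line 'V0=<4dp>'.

(0,0): Delta=0.4711 Bond=-34.3362
(1,0): Delta=0.0000 Bond=0.0000
(1,1): Delta=0.5391 Bond=-44.0032
V0=21.2558

Risk-neutral probability p* = (R−d)/(u−d) = (1.02−0.63)/(1.12−0.63) = 0.7959.
At expiry t=2: V(2,0)=0.0000, V(2,1)=0.0000, V(2,2)=34.9092
(1,0): S=74.3400. Δ = (V_up−V_dn)/(S_up−S_dn) = (0.0000−0.0000)/(83.2608−46.8342) = 0.0000. V = [p*·0.0000 + (1−p*)·0.0000]/1.02 = 0.0000. B = V − Δ·S = 0.0000.
(1,1): S=132.1600. Δ = (V_up−V_dn)/(S_up−S_dn) = (34.9092−0.0000)/(148.0192−83.2608) = 0.5391. V = [p*·34.9092 + (1−p*)·0.0000]/1.02 = 27.2401. B = V − Δ·S = -44.0032.
(0,0): S=118.0000. Δ = (V_up−V_dn)/(S_up−S_dn) = (27.2401−0.0000)/(132.1600−74.3400) = 0.4711. V = [p*·27.2401 + (1−p*)·0.0000]/1.02 = 21.2558. B = V − Δ·S = -34.3362.
Self-financing check: at every node Δ·S+B equals the discounted successor values.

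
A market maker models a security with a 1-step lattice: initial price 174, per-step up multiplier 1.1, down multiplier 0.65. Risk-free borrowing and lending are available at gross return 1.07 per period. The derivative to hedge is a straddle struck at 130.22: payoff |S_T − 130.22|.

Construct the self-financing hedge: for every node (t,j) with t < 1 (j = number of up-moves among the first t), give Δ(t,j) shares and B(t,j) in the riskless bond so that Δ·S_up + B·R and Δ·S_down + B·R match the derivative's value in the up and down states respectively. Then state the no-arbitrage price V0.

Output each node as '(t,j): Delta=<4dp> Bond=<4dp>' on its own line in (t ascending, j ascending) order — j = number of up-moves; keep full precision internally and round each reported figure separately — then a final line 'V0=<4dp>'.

(0,0): Delta=0.5627 Bond=-43.4787
V0=54.4324

No-arbitrage ⇒ martingale measure with p* = (R−d)/(u−d) = 0.9333.
At expiry t=1: V(1,0)=17.1200, V(1,1)=61.1800
(0,0): S=174.0000. Δ = (V_up−V_dn)/(S_up−S_dn) = (61.1800−17.1200)/(191.4000−113.1000) = 0.5627. V = [p*·61.1800 + (1−p*)·17.1200]/1.07 = 54.4324. B = V − Δ·S = -43.4787.
Each (Δ,B) replicates both successor values, so the strategy is self-financing and V0 is arbitrage-free.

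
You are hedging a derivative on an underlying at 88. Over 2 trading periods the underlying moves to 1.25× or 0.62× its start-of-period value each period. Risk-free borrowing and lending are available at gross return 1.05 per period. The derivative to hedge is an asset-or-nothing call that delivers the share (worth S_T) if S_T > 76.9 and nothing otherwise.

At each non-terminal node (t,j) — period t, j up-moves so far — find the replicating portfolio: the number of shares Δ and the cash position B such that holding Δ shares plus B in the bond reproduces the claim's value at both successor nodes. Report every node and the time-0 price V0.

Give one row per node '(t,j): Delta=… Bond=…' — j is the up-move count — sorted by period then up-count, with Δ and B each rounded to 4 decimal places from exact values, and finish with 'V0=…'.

No-arbitrage ⇒ martingale measure with p* = (R−d)/(u−d) = 0.6825.
At expiry t=2: V(2,0)=0.0000, V(2,1)=0.0000, V(2,2)=137.5000
(1,0): S=54.5600. Δ = (V_up−V_dn)/(S_up−S_dn) = (0.0000−0.0000)/(68.2000−33.8272) = 0.0000. V = [p*·0.0000 + (1−p*)·0.0000]/1.05 = 0.0000. B = V − Δ·S = 0.0000.
(1,1): S=110.0000. Δ = (V_up−V_dn)/(S_up−S_dn) = (137.5000−0.0000)/(137.5000−68.2000) = 1.9841. V = [p*·137.5000 + (1−p*)·0.0000]/1.05 = 89.3802. B = V − Δ·S = -128.8738.
(0,0): S=88.0000. Δ = (V_up−V_dn)/(S_up−S_dn) = (89.3802−0.0000)/(110.0000−54.5600) = 1.6122. V = [p*·89.3802 + (1−p*)·0.0000]/1.05 = 58.1005. B = V − Δ·S = -83.7728.
Check: Δ(0,0)·S0 + B(0,0) = 58.1005 = V0.

(0,0): Delta=1.6122 Bond=-83.7728
(1,0): Delta=0.0000 Bond=0.0000
(1,1): Delta=1.9841 Bond=-128.8738
V0=58.1005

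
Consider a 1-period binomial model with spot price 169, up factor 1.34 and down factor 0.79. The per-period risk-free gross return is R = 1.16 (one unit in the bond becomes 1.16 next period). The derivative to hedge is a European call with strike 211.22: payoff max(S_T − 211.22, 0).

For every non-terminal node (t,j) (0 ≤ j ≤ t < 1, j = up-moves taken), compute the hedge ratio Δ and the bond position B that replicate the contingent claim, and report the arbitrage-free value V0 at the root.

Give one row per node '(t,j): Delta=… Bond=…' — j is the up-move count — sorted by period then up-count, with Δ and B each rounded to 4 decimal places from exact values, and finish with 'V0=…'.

(0,0): Delta=0.1640 Bond=-18.8708
V0=8.8382

Risk-neutral probability p* = (R−d)/(u−d) = (1.16−0.79)/(1.34−0.79) = 0.6727.
Payoff layer (t=1): V(1,0)=0.0000, V(1,1)=15.2400
(0,0): S=169.0000. Δ = (V_up−V_dn)/(S_up−S_dn) = (15.2400−0.0000)/(226.4600−133.5100) = 0.1640. V = [p*·15.2400 + (1−p*)·0.0000]/1.16 = 8.8382. B = V − Δ·S = -18.8708.
The time-0 hedge costs 8.8382, which is the no-arbitrage price.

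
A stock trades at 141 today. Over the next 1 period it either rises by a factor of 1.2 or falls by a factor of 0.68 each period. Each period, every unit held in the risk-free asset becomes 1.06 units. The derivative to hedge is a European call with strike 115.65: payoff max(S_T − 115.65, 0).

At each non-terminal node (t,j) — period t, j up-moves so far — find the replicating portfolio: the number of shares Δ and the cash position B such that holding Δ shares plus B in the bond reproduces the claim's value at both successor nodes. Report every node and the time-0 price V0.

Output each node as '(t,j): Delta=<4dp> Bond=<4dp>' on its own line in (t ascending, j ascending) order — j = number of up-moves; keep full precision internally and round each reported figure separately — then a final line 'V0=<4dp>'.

(0,0): Delta=0.7304 Bond=-66.0631
V0=36.9176

No-arbitrage ⇒ martingale measure with p* = (R−d)/(u−d) = 0.7308.
Terminal payoffs: V(1,0)=0.0000, V(1,1)=53.5500
  t=0,j=0: stock 141.0000 → up 169.2000 (V=53.5500), down 95.8800 (V=0.0000). Price 36.9176; hedge Δ=0.7304, bond B=-66.0631.
Root portfolio cost Δ·141+B reproduces V0=36.9176.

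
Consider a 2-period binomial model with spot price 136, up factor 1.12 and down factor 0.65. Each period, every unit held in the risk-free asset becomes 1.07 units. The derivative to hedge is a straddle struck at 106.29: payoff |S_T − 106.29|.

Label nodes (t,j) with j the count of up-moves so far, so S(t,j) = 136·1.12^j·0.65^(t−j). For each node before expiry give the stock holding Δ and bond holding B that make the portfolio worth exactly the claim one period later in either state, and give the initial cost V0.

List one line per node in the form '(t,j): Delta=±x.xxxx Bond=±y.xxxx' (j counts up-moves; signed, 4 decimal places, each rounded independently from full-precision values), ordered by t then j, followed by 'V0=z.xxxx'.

(0,0): Delta=0.6805 Bond=-45.9966
(1,0): Delta=-1.0000 Bond=99.3364
(1,1): Delta=0.7966 Bond=-66.9012
V0=46.5462

Under the risk-neutral measure, an up-move has probability p* = (R−d)/(u−d) = 0.8936 and values discount at R = 1.07.
Payoff layer (t=2): V(2,0)=48.8300, V(2,1)=7.2820, V(2,2)=64.3084
(1,0): S=88.4000. Δ = (V_up−V_dn)/(S_up−S_dn) = (7.2820−48.8300)/(99.0080−57.4600) = -1.0000. V = [p*·7.2820 + (1−p*)·48.8300]/1.07 = 10.9364. B = V − Δ·S = 99.3364.
(1,1): S=152.3200. Δ = (V_up−V_dn)/(S_up−S_dn) = (64.3084−7.2820)/(170.5984−99.0080) = 0.7966. V = [p*·64.3084 + (1−p*)·7.2820]/1.07 = 54.4316. B = V − Δ·S = -66.9012.
(0,0): S=136.0000. Δ = (V_up−V_dn)/(S_up−S_dn) = (54.4316−10.9364)/(152.3200−88.4000) = 0.6805. V = [p*·54.4316 + (1−p*)·10.9364]/1.07 = 46.5462. B = V − Δ·S = -45.9966.
Root portfolio cost Δ·136+B reproduces V0=46.5462.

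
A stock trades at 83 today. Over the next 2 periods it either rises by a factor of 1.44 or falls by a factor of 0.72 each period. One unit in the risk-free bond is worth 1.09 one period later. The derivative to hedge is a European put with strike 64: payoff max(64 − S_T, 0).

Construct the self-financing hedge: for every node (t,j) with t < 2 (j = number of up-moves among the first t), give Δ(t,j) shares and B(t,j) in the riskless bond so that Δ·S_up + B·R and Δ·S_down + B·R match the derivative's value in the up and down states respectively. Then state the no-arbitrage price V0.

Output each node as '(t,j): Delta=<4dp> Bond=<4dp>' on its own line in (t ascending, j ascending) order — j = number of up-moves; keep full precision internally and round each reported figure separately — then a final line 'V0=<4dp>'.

The replicating-portfolio and risk-neutral prices coincide; use p* = (1.09−0.72)/(1.44−0.72) = 0.5139 for the latter.
Terminal values V(2,·): V(2,0)=20.9728, V(2,1)=0.0000, V(2,2)=0.0000
(1,0): S=59.7600. Δ = (V_up−V_dn)/(S_up−S_dn) = (0.0000−20.9728)/(86.0544−43.0272) = -0.4874. V = [p*·0.0000 + (1−p*)·20.9728]/1.09 = 9.3533. B = V − Δ·S = 38.4822.
(1,1): S=119.5200. Δ = (V_up−V_dn)/(S_up−S_dn) = (0.0000−0.0000)/(172.1088−86.0544) = 0.0000. V = [p*·0.0000 + (1−p*)·0.0000]/1.09 = 0.0000. B = V − Δ·S = 0.0000.
(0,0): S=83.0000. Δ = (V_up−V_dn)/(S_up−S_dn) = (0.0000−9.3533)/(119.5200−59.7600) = -0.1565. V = [p*·0.0000 + (1−p*)·9.3533]/1.09 = 4.1713. B = V − Δ·S = 17.1620.
Root portfolio cost Δ·83+B reproduces V0=4.1713.

(0,0): Delta=-0.1565 Bond=17.1620
(1,0): Delta=-0.4874 Bond=38.4822
(1,1): Delta=0.0000 Bond=0.0000
V0=4.1713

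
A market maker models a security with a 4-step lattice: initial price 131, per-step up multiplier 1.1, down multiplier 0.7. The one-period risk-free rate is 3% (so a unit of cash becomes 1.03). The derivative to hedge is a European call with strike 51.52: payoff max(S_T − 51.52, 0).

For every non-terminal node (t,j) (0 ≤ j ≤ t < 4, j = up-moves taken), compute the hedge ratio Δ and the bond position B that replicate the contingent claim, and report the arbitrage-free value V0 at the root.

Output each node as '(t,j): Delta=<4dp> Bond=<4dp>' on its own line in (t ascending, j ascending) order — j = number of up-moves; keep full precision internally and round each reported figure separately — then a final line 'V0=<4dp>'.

(0,0): Delta=0.9955 Bond=-45.1418
(1,0): Delta=0.9703 Bond=-44.1827
(1,1): Delta=0.9990 Bond=-46.9867
(2,0): Delta=0.8158 Bond=-35.5867
(2,1): Delta=0.9912 Bond=-47.6128
(2,2): Delta=1.0000 Bond=-48.5625
(3,0): Delta=0.0000 Bond=0.0000
(3,1): Delta=0.9259 Bond=-44.4294
(3,2): Delta=1.0000 Bond=-50.0194
(3,3): Delta=1.0000 Bond=-50.0194
V0=85.2748

Since d<R<u, set p* = (R−d)/(u−d) = 0.8250; price each node as the discounted p*-expectation of its children.
Terminal payoffs: V(4,0)=0.0000, V(4,1)=0.0000, V(4,2)=26.1499, V(4,3)=70.5327, V(4,4)=140.2771
Node (3,0) S=44.9330: V=(p*·0.0000+(1−p*)·0.0000)/1.03=0.0000; Δ=(0.0000−0.0000)/(49.4263−31.4531)=0.0000; B=V−Δ·S=0.0000
Node (3,1) S=70.6090: V=(p*·26.1499+(1−p*)·0.0000)/1.03=20.9453; Δ=(26.1499−0.0000)/(77.6699−49.4263)=0.9259; B=V−Δ·S=-44.4294
Node (3,2) S=110.9570: V=(p*·70.5327+(1−p*)·26.1499)/1.03=60.9376; Δ=(70.5327−26.1499)/(122.0527−77.6699)=1.0000; B=V−Δ·S=-50.0194
Node (3,3) S=174.3610: V=(p*·140.2771+(1−p*)·70.5327)/1.03=124.3416; Δ=(140.2771−70.5327)/(191.7971−122.0527)=1.0000; B=V−Δ·S=-50.0194
Node (2,0) S=64.1900: V=(p*·20.9453+(1−p*)·0.0000)/1.03=16.7766; Δ=(20.9453−0.0000)/(70.6090−44.9330)=0.8158; B=V−Δ·S=-35.5867
Node (2,1) S=100.8700: V=(p*·60.9376+(1−p*)·20.9453)/1.03=52.3679; Δ=(60.9376−20.9453)/(110.9570−70.6090)=0.9912; B=V−Δ·S=-47.6128
Node (2,2) S=158.5100: V=(p*·124.3416+(1−p*)·60.9376)/1.03=109.9475; Δ=(124.3416−60.9376)/(174.3610−110.9570)=1.0000; B=V−Δ·S=-48.5625
Node (1,0) S=91.7000: V=(p*·52.3679+(1−p*)·16.7766)/1.03=44.7956; Δ=(52.3679−16.7766)/(100.8700−64.1900)=0.9703; B=V−Δ·S=-44.1827
Node (1,1) S=144.1000: V=(p*·109.9475+(1−p*)·52.3679)/1.03=96.9622; Δ=(109.9475−52.3679)/(158.5100−100.8700)=0.9990; B=V−Δ·S=-46.9867
Node (0,0) S=131.0000: V=(p*·96.9622+(1−p*)·44.7956)/1.03=85.2748; Δ=(96.9622−44.7956)/(144.1000−91.7000)=0.9955; B=V−Δ·S=-45.1418
Check: Δ(0,0)·S0 + B(0,0) = 85.2748 = V0.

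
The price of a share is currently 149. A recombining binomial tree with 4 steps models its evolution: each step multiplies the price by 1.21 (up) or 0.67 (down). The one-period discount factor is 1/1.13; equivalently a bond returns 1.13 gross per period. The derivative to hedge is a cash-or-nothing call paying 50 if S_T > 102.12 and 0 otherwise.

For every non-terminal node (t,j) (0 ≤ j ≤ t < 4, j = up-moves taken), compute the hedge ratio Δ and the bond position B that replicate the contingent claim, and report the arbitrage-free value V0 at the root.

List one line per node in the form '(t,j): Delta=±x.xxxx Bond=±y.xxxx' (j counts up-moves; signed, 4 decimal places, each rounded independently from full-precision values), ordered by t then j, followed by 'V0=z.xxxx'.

(0,0): Delta=0.1389 Bond=6.6850
(1,0): Delta=0.5271 Bond=-31.1992
(1,1): Delta=0.1015 Bond=14.2937
(2,0): Delta=0.0000 Bond=0.0000
(2,1): Delta=0.5779 Bond=-41.3865
(2,2): Delta=0.0556 Bond=26.1586
(3,0): Delta=0.0000 Bond=0.0000
(3,1): Delta=0.0000 Bond=0.0000
(3,2): Delta=0.6335 Bond=-54.9000
(3,3): Delta=0.0000 Bond=44.2478
V0=27.3810

Risk-neutral probability p* = (R−d)/(u−d) = (1.13−0.67)/(1.21−0.67) = 0.8519.
Terminal payoffs: V(4,0)=0.0000, V(4,1)=0.0000, V(4,2)=0.0000, V(4,3)=50.0000, V(4,4)=50.0000
(3,0): S=44.8137. Δ = (V_up−V_dn)/(S_up−S_dn) = (0.0000−0.0000)/(54.2246−30.0252) = 0.0000. V = [p*·0.0000 + (1−p*)·0.0000]/1.13 = 0.0000. B = V − Δ·S = 0.0000.
(3,1): S=80.9322. Δ = (V_up−V_dn)/(S_up−S_dn) = (0.0000−0.0000)/(97.9279−54.2246) = 0.0000. V = [p*·0.0000 + (1−p*)·0.0000]/1.13 = 0.0000. B = V − Δ·S = 0.0000.
(3,2): S=146.1611. Δ = (V_up−V_dn)/(S_up−S_dn) = (50.0000−0.0000)/(176.8549−97.9279) = 0.6335. V = [p*·50.0000 + (1−p*)·0.0000]/1.13 = 37.6926. B = V − Δ·S = -54.9000.
(3,3): S=263.9626. Δ = (V_up−V_dn)/(S_up−S_dn) = (50.0000−50.0000)/(319.3947−176.8549) = 0.0000. V = [p*·50.0000 + (1−p*)·50.0000]/1.13 = 44.2478. B = V − Δ·S = 44.2478.
(2,0): S=66.8861. Δ = (V_up−V_dn)/(S_up−S_dn) = (0.0000−0.0000)/(80.9322−44.8137) = 0.0000. V = [p*·0.0000 + (1−p*)·0.0000]/1.13 = 0.0000. B = V − Δ·S = 0.0000.
(2,1): S=120.7943. Δ = (V_up−V_dn)/(S_up−S_dn) = (37.6926−0.0000)/(146.1611−80.9322) = 0.5779. V = [p*·37.6926 + (1−p*)·0.0000]/1.13 = 28.4146. B = V − Δ·S = -41.3865.
(2,2): S=218.1509. Δ = (V_up−V_dn)/(S_up−S_dn) = (44.2478−37.6926)/(263.9626−146.1611) = 0.0556. V = [p*·44.2478 + (1−p*)·37.6926]/1.13 = 38.2979. B = V − Δ·S = 26.1586.
(1,0): S=99.8300. Δ = (V_up−V_dn)/(S_up−S_dn) = (28.4146−0.0000)/(120.7943−66.8861) = 0.5271. V = [p*·28.4146 + (1−p*)·0.0000]/1.13 = 21.4204. B = V − Δ·S = -31.1992.
(1,1): S=180.2900. Δ = (V_up−V_dn)/(S_up−S_dn) = (38.2979−28.4146)/(218.1509−120.7943) = 0.1015. V = [p*·38.2979 + (1−p*)·28.4146]/1.13 = 32.5962. B = V − Δ·S = 14.2937.
(0,0): S=149.0000. Δ = (V_up−V_dn)/(S_up−S_dn) = (32.5962−21.4204)/(180.2900−99.8300) = 0.1389. V = [p*·32.5962 + (1−p*)·21.4204]/1.13 = 27.3810. B = V − Δ·S = 6.6850.
The time-0 hedge costs 27.3810, which is the no-arbitrage price.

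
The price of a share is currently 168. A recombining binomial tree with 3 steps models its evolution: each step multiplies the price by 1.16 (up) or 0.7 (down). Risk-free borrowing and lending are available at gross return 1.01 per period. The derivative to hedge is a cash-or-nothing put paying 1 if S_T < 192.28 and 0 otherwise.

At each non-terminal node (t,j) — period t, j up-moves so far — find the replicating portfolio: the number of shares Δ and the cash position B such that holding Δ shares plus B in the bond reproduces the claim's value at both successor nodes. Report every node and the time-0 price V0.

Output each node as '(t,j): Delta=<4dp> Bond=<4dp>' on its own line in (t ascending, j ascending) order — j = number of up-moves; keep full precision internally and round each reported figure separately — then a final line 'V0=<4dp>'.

Risk-neutral probability p* = (R−d)/(u−d) = (1.01−0.7)/(1.16−0.7) = 0.6739.
Terminal payoffs: V(3,0)=1.0000, V(3,1)=1.0000, V(3,2)=1.0000, V(3,3)=0.0000
(2,0): S=82.3200. Δ = (V_up−V_dn)/(S_up−S_dn) = (1.0000−1.0000)/(95.4912−57.6240) = 0.0000. V = [p*·1.0000 + (1−p*)·1.0000]/1.01 = 0.9901. B = V − Δ·S = 0.9901.
(2,1): S=136.4160. Δ = (V_up−V_dn)/(S_up−S_dn) = (1.0000−1.0000)/(158.2426−95.4912) = 0.0000. V = [p*·1.0000 + (1−p*)·1.0000]/1.01 = 0.9901. B = V − Δ·S = 0.9901.
(2,2): S=226.0608. Δ = (V_up−V_dn)/(S_up−S_dn) = (0.0000−1.0000)/(262.2305−158.2426) = -0.0096. V = [p*·0.0000 + (1−p*)·1.0000]/1.01 = 0.3229. B = V − Δ·S = 2.4968.
(1,0): S=117.6000. Δ = (V_up−V_dn)/(S_up−S_dn) = (0.9901−0.9901)/(136.4160−82.3200) = 0.0000. V = [p*·0.9901 + (1−p*)·0.9901]/1.01 = 0.9803. B = V − Δ·S = 0.9803.
(1,1): S=194.8800. Δ = (V_up−V_dn)/(S_up−S_dn) = (0.3229−0.9901)/(226.0608−136.4160) = -0.0074. V = [p*·0.3229 + (1−p*)·0.9901]/1.01 = 0.5351. B = V − Δ·S = 1.9856.
(0,0): S=168.0000. Δ = (V_up−V_dn)/(S_up−S_dn) = (0.5351−0.9803)/(194.8800−117.6000) = -0.0058. V = [p*·0.5351 + (1−p*)·0.9803]/1.01 = 0.6735. B = V − Δ·S = 1.6414.
Check: Δ(0,0)·S0 + B(0,0) = 0.6735 = V0.

(0,0): Delta=-0.0058 Bond=1.6414
(1,0): Delta=0.0000 Bond=0.9803
(1,1): Delta=-0.0074 Bond=1.9856
(2,0): Delta=0.0000 Bond=0.9901
(2,1): Delta=0.0000 Bond=0.9901
(2,2): Delta=-0.0096 Bond=2.4968
V0=0.6735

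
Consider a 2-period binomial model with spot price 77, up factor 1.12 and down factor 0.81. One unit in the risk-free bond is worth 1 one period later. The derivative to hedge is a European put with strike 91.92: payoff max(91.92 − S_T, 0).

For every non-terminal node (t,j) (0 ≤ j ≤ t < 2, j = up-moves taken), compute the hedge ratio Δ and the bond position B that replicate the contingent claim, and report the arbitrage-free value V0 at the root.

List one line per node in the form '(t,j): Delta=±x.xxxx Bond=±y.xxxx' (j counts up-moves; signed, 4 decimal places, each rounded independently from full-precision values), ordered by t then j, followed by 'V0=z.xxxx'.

(0,0): Delta=-0.8801 Bond=84.4431
(1,0): Delta=-1.0000 Bond=91.9200
(1,1): Delta=-0.8254 Bond=79.7209
V0=16.6738

The replicating-portfolio and risk-neutral prices coincide; use p* = (1−0.81)/(1.12−0.81) = 0.6129 for the latter.
Terminal payoffs: V(2,0)=41.4003, V(2,1)=22.0656, V(2,2)=0.0000
(1,0): S=62.3700. Δ = (V_up−V_dn)/(S_up−S_dn) = (22.0656−41.4003)/(69.8544−50.5197) = -1.0000. V = [p*·22.0656 + (1−p*)·41.4003]/1 = 29.5500. B = V − Δ·S = 91.9200.
(1,1): S=86.2400. Δ = (V_up−V_dn)/(S_up−S_dn) = (0.0000−22.0656)/(96.5888−69.8544) = -0.8254. V = [p*·0.0000 + (1−p*)·22.0656]/1 = 8.5415. B = V − Δ·S = 79.7209.
(0,0): S=77.0000. Δ = (V_up−V_dn)/(S_up−S_dn) = (8.5415−29.5500)/(86.2400−62.3700) = -0.8801. V = [p*·8.5415 + (1−p*)·29.5500]/1 = 16.6738. B = V − Δ·S = 84.4431.
Root portfolio cost Δ·77+B reproduces V0=16.6738.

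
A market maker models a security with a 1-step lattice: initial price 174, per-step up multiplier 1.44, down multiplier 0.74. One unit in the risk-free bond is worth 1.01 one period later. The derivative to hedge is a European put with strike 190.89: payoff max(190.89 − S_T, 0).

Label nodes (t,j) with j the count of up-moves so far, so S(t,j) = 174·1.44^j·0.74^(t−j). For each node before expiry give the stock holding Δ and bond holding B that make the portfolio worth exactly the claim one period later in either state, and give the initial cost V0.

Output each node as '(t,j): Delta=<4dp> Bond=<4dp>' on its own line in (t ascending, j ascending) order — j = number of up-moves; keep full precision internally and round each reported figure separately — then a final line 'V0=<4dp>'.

The replicating-portfolio and risk-neutral prices coincide; use p* = (1.01−0.74)/(1.44−0.74) = 0.3857 for the latter.
At expiry t=1: V(1,0)=62.1300, V(1,1)=0.0000
(0,0): S=174.0000. Δ = (V_up−V_dn)/(S_up−S_dn) = (0.0000−62.1300)/(250.5600−128.7600) = -0.5101. V = [p*·0.0000 + (1−p*)·62.1300]/1.01 = 37.7877. B = V − Δ·S = 126.5448.
Self-financing check: at every node Δ·S+B equals the discounted successor values.

(0,0): Delta=-0.5101 Bond=126.5448
V0=37.7877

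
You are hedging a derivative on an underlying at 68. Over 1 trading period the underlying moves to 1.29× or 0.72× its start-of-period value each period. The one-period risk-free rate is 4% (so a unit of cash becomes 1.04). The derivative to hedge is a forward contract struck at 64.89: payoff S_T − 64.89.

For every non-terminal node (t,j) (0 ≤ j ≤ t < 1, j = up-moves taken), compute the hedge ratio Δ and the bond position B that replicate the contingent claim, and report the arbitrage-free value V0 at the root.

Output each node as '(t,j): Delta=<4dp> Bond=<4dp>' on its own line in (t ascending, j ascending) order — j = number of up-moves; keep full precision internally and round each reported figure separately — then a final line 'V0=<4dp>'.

(0,0): Delta=1.0000 Bond=-62.3942
V0=5.6058

No-arbitrage ⇒ martingale measure with p* = (R−d)/(u−d) = 0.5614.
At expiry t=1: V(1,0)=-15.9300, V(1,1)=22.8300
(0,0): S=68.0000. Δ = (V_up−V_dn)/(S_up−S_dn) = (22.8300−-15.9300)/(87.7200−48.9600) = 1.0000. V = [p*·22.8300 + (1−p*)·-15.9300]/1.04 = 5.6058. B = V − Δ·S = -62.3942.
Each (Δ,B) replicates both successor values, so the strategy is self-financing and V0 is arbitrage-free.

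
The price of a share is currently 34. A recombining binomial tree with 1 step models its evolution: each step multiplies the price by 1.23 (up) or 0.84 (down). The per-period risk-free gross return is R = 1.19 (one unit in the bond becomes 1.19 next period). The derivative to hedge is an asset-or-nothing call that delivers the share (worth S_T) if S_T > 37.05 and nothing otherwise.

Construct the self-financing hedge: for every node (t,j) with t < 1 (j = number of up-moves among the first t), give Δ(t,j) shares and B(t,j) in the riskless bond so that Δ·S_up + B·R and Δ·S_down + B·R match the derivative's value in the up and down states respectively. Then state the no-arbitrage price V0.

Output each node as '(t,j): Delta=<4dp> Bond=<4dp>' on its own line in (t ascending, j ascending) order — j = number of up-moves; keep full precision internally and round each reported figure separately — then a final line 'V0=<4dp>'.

(0,0): Delta=3.1538 Bond=-75.6923
V0=31.5385

Risk-neutral probability p* = (R−d)/(u−d) = (1.19−0.84)/(1.23−0.84) = 0.8974.
At expiry t=1: V(1,0)=0.0000, V(1,1)=41.8200
Node (0,0) S=34.0000: V=(p*·41.8200+(1−p*)·0.0000)/1.19=31.5385; Δ=(41.8200−0.0000)/(41.8200−28.5600)=3.1538; B=V−Δ·S=-75.6923
The time-0 hedge costs 31.5385, which is the no-arbitrage price.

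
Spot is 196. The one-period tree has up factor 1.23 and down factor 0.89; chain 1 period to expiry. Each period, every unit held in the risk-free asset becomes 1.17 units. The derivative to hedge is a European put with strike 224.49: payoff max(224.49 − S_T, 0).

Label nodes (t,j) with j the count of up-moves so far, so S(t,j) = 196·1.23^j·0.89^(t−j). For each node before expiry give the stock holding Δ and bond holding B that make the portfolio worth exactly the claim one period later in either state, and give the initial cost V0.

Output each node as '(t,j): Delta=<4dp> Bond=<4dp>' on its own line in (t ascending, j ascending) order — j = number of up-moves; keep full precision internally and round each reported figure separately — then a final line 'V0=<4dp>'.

(0,0): Delta=-0.7511 Bond=154.7549
V0=7.5490

Risk-neutral probability p* = (R−d)/(u−d) = (1.17−0.89)/(1.23−0.89) = 0.8235.
At expiry t=1: V(1,0)=50.0500, V(1,1)=0.0000
Node (0,0) S=196.0000: V=(p*·0.0000+(1−p*)·50.0500)/1.17=7.5490; Δ=(0.0000−50.0500)/(241.0800−174.4400)=-0.7511; B=V−Δ·S=154.7549
Check: Δ(0,0)·S0 + B(0,0) = 7.5490 = V0.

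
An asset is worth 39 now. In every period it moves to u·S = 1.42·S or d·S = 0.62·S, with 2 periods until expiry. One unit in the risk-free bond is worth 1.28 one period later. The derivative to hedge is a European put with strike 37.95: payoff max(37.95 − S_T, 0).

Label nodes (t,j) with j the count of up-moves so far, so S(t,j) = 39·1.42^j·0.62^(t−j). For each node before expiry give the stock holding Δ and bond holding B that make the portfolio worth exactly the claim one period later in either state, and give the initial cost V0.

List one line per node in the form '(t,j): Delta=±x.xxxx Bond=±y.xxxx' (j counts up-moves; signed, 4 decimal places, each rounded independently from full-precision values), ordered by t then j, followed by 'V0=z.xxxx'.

No-arbitrage ⇒ martingale measure with p* = (R−d)/(u−d) = 0.8250.
Terminal values V(2,·): V(2,0)=22.9584, V(2,1)=3.6144, V(2,2)=0.0000
(1,0): S=24.1800. Δ = (V_up−V_dn)/(S_up−S_dn) = (3.6144−22.9584)/(34.3356−14.9916) = -1.0000. V = [p*·3.6144 + (1−p*)·22.9584]/1.28 = 5.4684. B = V − Δ·S = 29.6484.
(1,1): S=55.3800. Δ = (V_up−V_dn)/(S_up−S_dn) = (0.0000−3.6144)/(78.6396−34.3356) = -0.0816. V = [p*·0.0000 + (1−p*)·3.6144]/1.28 = 0.4942. B = V − Δ·S = 5.0122.
(0,0): S=39.0000. Δ = (V_up−V_dn)/(S_up−S_dn) = (0.4942−5.4684)/(55.3800−24.1800) = -0.1594. V = [p*·0.4942 + (1−p*)·5.4684]/1.28 = 1.0661. B = V − Δ·S = 7.2840.
Self-financing check: at every node Δ·S+B equals the discounted successor values.

(0,0): Delta=-0.1594 Bond=7.2840
(1,0): Delta=-1.0000 Bond=29.6484
(1,1): Delta=-0.0816 Bond=5.0122
V0=1.0661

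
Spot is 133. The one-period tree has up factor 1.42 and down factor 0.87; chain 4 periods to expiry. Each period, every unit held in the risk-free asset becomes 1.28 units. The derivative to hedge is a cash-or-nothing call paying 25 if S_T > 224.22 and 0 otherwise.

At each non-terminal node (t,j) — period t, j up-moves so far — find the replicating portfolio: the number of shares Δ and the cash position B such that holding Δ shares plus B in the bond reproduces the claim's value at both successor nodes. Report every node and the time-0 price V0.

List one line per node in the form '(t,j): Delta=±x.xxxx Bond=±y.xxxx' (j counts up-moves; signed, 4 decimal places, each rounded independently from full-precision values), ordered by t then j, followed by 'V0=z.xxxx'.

The replicating-portfolio and risk-neutral prices coincide; use p* = (1.28−0.87)/(1.42−0.87) = 0.7455 for the latter.
Terminal payoffs: V(4,0)=0.0000, V(4,1)=0.0000, V(4,2)=0.0000, V(4,3)=25.0000, V(4,4)=25.0000
(3,0): S=87.5809. Δ = (V_up−V_dn)/(S_up−S_dn) = (0.0000−0.0000)/(124.3649−76.1954) = 0.0000. V = [p*·0.0000 + (1−p*)·0.0000]/1.28 = 0.0000. B = V − Δ·S = 0.0000.
(3,1): S=142.9481. Δ = (V_up−V_dn)/(S_up−S_dn) = (0.0000−0.0000)/(202.9864−124.3649) = 0.0000. V = [p*·0.0000 + (1−p*)·0.0000]/1.28 = 0.0000. B = V − Δ·S = 0.0000.
(3,2): S=233.3176. Δ = (V_up−V_dn)/(S_up−S_dn) = (25.0000−0.0000)/(331.3111−202.9864) = 0.1948. V = [p*·25.0000 + (1−p*)·0.0000]/1.28 = 14.5597. B = V − Δ·S = -30.8949.
(3,3): S=380.8173. Δ = (V_up−V_dn)/(S_up−S_dn) = (25.0000−25.0000)/(540.7606−331.3111) = 0.0000. V = [p*·25.0000 + (1−p*)·25.0000]/1.28 = 19.5312. B = V − Δ·S = 19.5312.
(2,0): S=100.6677. Δ = (V_up−V_dn)/(S_up−S_dn) = (0.0000−0.0000)/(142.9481−87.5809) = 0.0000. V = [p*·0.0000 + (1−p*)·0.0000]/1.28 = 0.0000. B = V − Δ·S = 0.0000.
(2,1): S=164.3082. Δ = (V_up−V_dn)/(S_up−S_dn) = (14.5597−0.0000)/(233.3176−142.9481) = 0.1611. V = [p*·14.5597 + (1−p*)·0.0000]/1.28 = 8.4793. B = V − Δ·S = -17.9928.
(2,2): S=268.1812. Δ = (V_up−V_dn)/(S_up−S_dn) = (19.5312−14.5597)/(380.8173−233.3176) = 0.0337. V = [p*·19.5312 + (1−p*)·14.5597]/1.28 = 14.2701. B = V − Δ·S = 5.2309.
(1,0): S=115.7100. Δ = (V_up−V_dn)/(S_up−S_dn) = (8.4793−0.0000)/(164.3082−100.6677) = 0.1332. V = [p*·8.4793 + (1−p*)·0.0000]/1.28 = 4.9383. B = V − Δ·S = -10.4787.
(1,1): S=188.8600. Δ = (V_up−V_dn)/(S_up−S_dn) = (14.2701−8.4793)/(268.1812−164.3082) = 0.0557. V = [p*·14.2701 + (1−p*)·8.4793]/1.28 = 9.9970. B = V − Δ·S = -0.5317.
(0,0): S=133.0000. Δ = (V_up−V_dn)/(S_up−S_dn) = (9.9970−4.9383)/(188.8600−115.7100) = 0.0692. V = [p*·9.9970 + (1−p*)·4.9383]/1.28 = 6.8041. B = V − Δ·S = -2.3935.
Self-financing check: at every node Δ·S+B equals the discounted successor values.

(0,0): Delta=0.0692 Bond=-2.3935
(1,0): Delta=0.1332 Bond=-10.4787
(1,1): Delta=0.0557 Bond=-0.5317
(2,0): Delta=0.0000 Bond=0.0000
(2,1): Delta=0.1611 Bond=-17.9928
(2,2): Delta=0.0337 Bond=5.2309
(3,0): Delta=0.0000 Bond=0.0000
(3,1): Delta=0.0000 Bond=0.0000
(3,2): Delta=0.1948 Bond=-30.8949
(3,3): Delta=0.0000 Bond=19.5312
V0=6.8041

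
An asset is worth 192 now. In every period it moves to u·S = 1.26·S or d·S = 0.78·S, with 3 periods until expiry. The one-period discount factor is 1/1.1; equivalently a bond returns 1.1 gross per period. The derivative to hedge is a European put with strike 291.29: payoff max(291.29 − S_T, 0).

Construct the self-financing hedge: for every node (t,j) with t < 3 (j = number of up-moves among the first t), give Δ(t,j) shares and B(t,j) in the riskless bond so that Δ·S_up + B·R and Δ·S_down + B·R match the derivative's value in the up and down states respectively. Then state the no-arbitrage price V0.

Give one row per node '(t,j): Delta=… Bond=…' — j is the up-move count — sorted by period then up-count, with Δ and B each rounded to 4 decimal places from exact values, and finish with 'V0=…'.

Risk-neutral probability p* = (R−d)/(u−d) = (1.1−0.78)/(1.26−0.78) = 0.6667.
Terminal payoffs: V(3,0)=200.1760, V(3,1)=144.1059, V(3,2)=53.5310, V(3,3)=0.0000
(2,0): S=116.8128. Δ = (V_up−V_dn)/(S_up−S_dn) = (144.1059−200.1760)/(147.1841−91.1140) = -1.0000. V = [p*·144.1059 + (1−p*)·200.1760]/1.1 = 147.9963. B = V − Δ·S = 264.8091.
(2,1): S=188.6976. Δ = (V_up−V_dn)/(S_up−S_dn) = (53.5310−144.1059)/(237.7590−147.1841) = -1.0000. V = [p*·53.5310 + (1−p*)·144.1059]/1.1 = 76.1115. B = V − Δ·S = 264.8091.
(2,2): S=304.8192. Δ = (V_up−V_dn)/(S_up−S_dn) = (0.0000−53.5310)/(384.0722−237.7590) = -0.3659. V = [p*·0.0000 + (1−p*)·53.5310]/1.1 = 16.2215. B = V − Δ·S = 127.7445.
(1,0): S=149.7600. Δ = (V_up−V_dn)/(S_up−S_dn) = (76.1115−147.9963)/(188.6976−116.8128) = -1.0000. V = [p*·76.1115 + (1−p*)·147.9963]/1.1 = 90.9755. B = V − Δ·S = 240.7355.
(1,1): S=241.9200. Δ = (V_up−V_dn)/(S_up−S_dn) = (16.2215−76.1115)/(304.8192−188.6976) = -0.5158. V = [p*·16.2215 + (1−p*)·76.1115]/1.1 = 32.8953. B = V − Δ·S = 157.6661.
(0,0): S=192.0000. Δ = (V_up−V_dn)/(S_up−S_dn) = (32.8953−90.9755)/(241.9200−149.7600) = -0.6302. V = [p*·32.8953 + (1−p*)·90.9755]/1.1 = 47.5049. B = V − Δ·S = 168.5054.
Self-financing check: at every node Δ·S+B equals the discounted successor values.

(0,0): Delta=-0.6302 Bond=168.5054
(1,0): Delta=-1.0000 Bond=240.7355
(1,1): Delta=-0.5158 Bond=157.6661
(2,0): Delta=-1.0000 Bond=264.8091
(2,1): Delta=-1.0000 Bond=264.8091
(2,2): Delta=-0.3659 Bond=127.7445
V0=47.5049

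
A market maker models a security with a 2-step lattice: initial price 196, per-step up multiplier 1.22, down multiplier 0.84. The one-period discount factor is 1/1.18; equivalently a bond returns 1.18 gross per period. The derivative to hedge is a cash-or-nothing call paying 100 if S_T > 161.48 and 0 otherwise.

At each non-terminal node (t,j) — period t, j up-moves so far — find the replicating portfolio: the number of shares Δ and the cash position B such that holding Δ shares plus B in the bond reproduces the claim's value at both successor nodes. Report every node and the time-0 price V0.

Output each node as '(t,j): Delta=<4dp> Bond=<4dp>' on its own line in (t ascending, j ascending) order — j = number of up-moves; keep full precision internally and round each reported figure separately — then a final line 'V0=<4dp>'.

Since d<R<u, set p* = (R−d)/(u−d) = 0.8947; price each node as the discounted p*-expectation of its children.
At expiry t=2: V(2,0)=0.0000, V(2,1)=100.0000, V(2,2)=100.0000
  t=1,j=0: stock 164.6400 → up 200.8608 (V=100.0000), down 138.2976 (V=0.0000). Price 75.8252; hedge Δ=1.5984, bond B=-187.3327.
  t=1,j=1: stock 239.1200 → up 291.7264 (V=100.0000), down 200.8608 (V=100.0000). Price 84.7458; hedge Δ=0.0000, bond B=84.7458.
  t=0,j=0: stock 196.0000 → up 239.1200 (V=84.7458), down 164.6400 (V=75.8252). Price 71.0227; hedge Δ=0.1198, bond B=47.5474.
Root portfolio cost Δ·196+B reproduces V0=71.0227.

(0,0): Delta=0.1198 Bond=47.5474
(1,0): Delta=1.5984 Bond=-187.3327
(1,1): Delta=0.0000 Bond=84.7458
V0=71.0227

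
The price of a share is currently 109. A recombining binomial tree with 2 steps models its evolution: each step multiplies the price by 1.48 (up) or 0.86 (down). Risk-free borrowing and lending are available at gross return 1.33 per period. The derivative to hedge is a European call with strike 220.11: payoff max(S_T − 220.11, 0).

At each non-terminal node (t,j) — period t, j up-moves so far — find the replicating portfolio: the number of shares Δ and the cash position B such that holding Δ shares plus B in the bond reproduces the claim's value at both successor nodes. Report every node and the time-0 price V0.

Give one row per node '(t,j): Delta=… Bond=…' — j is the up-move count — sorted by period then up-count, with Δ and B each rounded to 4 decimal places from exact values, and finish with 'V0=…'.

Under the risk-neutral measure, an up-move has probability p* = (R−d)/(u−d) = 0.7581 and values discount at R = 1.33.
At expiry t=2: V(2,0)=0.0000, V(2,1)=0.0000, V(2,2)=18.6436
Node (1,0) S=93.7400: V=(p*·0.0000+(1−p*)·0.0000)/1.33=0.0000; Δ=(0.0000−0.0000)/(138.7352−80.6164)=0.0000; B=V−Δ·S=0.0000
Node (1,1) S=161.3200: V=(p*·18.6436+(1−p*)·0.0000)/1.33=10.6264; Δ=(18.6436−0.0000)/(238.7536−138.7352)=0.1864; B=V−Δ·S=-19.4440
Node (0,0) S=109.0000: V=(p*·10.6264+(1−p*)·0.0000)/1.33=6.0567; Δ=(10.6264−0.0000)/(161.3200−93.7400)=0.1572; B=V−Δ·S=-11.0825
Root portfolio cost Δ·109+B reproduces V0=6.0567.

(0,0): Delta=0.1572 Bond=-11.0825
(1,0): Delta=0.0000 Bond=0.0000
(1,1): Delta=0.1864 Bond=-19.4440
V0=6.0567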